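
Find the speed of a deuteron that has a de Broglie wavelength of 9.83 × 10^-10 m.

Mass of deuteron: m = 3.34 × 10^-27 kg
2.02 × 10^2 m/s

From the de Broglie relation λ = h/(mv), we solve for v:

v = h/(mλ)
v = (6.626 × 10^-34 J·s) / (3.34 × 10^-27 kg × 9.83 × 10^-10 m)
v = 2.02 × 10^2 m/s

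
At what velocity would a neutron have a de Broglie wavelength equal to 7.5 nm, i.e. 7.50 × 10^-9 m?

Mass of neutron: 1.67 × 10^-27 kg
5.29 × 10^1 m/s

From λ = h/(mv), solve for v:

v = h/(mλ)
v = (6.626 × 10^-34 J·s) / (1.67 × 10^-27 kg × 7.50 × 10^-9 m)
v = 5.29 × 10^1 m/s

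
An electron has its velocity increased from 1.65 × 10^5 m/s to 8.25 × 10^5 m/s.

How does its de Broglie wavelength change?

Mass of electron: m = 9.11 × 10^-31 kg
The wavelength decreases by a factor of 5.

Using λ = h/(mv):

Initial wavelength: λ₁ = h/(mv₁) = 4.41 × 10^-9 m
Final wavelength: λ₂ = h/(mv₂) = 8.82 × 10^-10 m

Since λ ∝ 1/v, when velocity increases by a factor of 5, the wavelength decreases by a factor of 5.

λ₂/λ₁ = v₁/v₂ = 1/5

The wavelength decreases by a factor of 5.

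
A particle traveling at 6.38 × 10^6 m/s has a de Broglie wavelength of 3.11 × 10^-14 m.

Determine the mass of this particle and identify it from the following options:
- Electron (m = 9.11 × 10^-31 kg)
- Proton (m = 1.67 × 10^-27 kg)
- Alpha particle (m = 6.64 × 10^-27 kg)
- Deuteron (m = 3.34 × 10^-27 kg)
The particle is a deuteron.

From λ = h/(mv), solve for mass:

m = h/(λv)
m = (6.626 × 10^-34 J·s) / (3.11 × 10^-14 m × 6.38 × 10^6 m/s)
m = 3.34 × 10^-27 kg

Comparing with the listed masses, this is closest to a deuteron.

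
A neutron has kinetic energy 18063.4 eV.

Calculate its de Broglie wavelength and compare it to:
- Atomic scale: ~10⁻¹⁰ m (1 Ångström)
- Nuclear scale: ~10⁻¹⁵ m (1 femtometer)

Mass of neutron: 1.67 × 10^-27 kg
λ = 2.13 × 10^-13 m, which is between nuclear and atomic scales.

Using λ = h/√(2mKE):

KE = 18063.4 eV = 2.894 × 10^-15 J

λ = h/√(2mKE)
λ = (6.626 × 10^-34 J·s) / √(2 × 1.67 × 10^-27 kg × 2.894 × 10^-15 J)
λ = 2.13 × 10^-13 m

Comparison:
- Atomic scale (10⁻¹⁰ m): λ is 0.0021× this size
- Nuclear scale (10⁻¹⁵ m): λ is 2.1e+02× this size

The wavelength is between nuclear and atomic scales.

This wavelength is appropriate for probing atomic structure but too large for nuclear physics experiments.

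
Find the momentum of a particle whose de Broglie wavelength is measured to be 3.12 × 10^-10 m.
2.12 × 10^-24 kg·m/s

From the de Broglie relation λ = h/p, we solve for p:

p = h/λ
p = (6.626 × 10^-34 J·s) / (3.12 × 10^-10 m)
p = 2.12 × 10^-24 kg·m/s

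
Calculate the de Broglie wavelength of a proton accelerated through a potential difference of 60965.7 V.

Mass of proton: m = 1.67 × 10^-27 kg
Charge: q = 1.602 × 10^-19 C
1.16 × 10^-13 m

When a particle is accelerated through voltage V, it gains kinetic energy KE = qV.

The de Broglie wavelength is then λ = h/√(2mqV):

λ = h/√(2mqV)
λ = (6.626 × 10^-34 J·s) / √(2 × 1.67 × 10^-27 kg × 1.602 × 10^-19 C × 60965.7 V)
λ = 1.16 × 10^-13 m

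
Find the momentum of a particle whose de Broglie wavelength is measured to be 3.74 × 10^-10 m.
1.77 × 10^-24 kg·m/s

From the de Broglie relation λ = h/p, we solve for p:

p = h/λ
p = (6.626 × 10^-34 J·s) / (3.74 × 10^-10 m)
p = 1.77 × 10^-24 kg·m/s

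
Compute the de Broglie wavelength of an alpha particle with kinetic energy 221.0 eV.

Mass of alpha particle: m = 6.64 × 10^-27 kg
9.66 × 10^-13 m

Using λ = h/√(2mKE):

First convert KE to Joules: KE = 221.0 eV = 3.541 × 10^-17 J

λ = h/√(2mKE)
λ = (6.626 × 10^-34 J·s) / √(2 × 6.64 × 10^-27 kg × 3.541 × 10^-17 J)
λ = 9.66 × 10^-13 m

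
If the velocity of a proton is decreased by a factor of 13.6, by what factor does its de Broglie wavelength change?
The wavelength increases by a factor of 13.6.

From λ = h/(mv), the wavelength is inversely proportional to velocity:

λ ∝ 1/v

If v → v/13.6, then λ → 13.6λ

When velocity is decreased by a factor of 13.6, the wavelength increases by a factor of 13.6.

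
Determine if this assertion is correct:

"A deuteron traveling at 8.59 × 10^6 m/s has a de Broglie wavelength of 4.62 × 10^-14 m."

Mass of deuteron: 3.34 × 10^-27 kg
False

The claim is incorrect.

Using λ = h/(mv):
λ = (6.626 × 10^-34 J·s) / (3.34 × 10^-27 kg × 8.59 × 10^6 m/s)
λ = 2.31 × 10^-14 m

The actual wavelength differs from the claimed 4.62 × 10^-14 m.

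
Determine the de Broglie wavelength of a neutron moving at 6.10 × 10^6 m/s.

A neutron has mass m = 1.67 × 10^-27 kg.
6.50 × 10^-14 m

Using the de Broglie relation λ = h/(mv):

λ = h/(mv)
λ = (6.626 × 10^-34 J·s) / (1.67 × 10^-27 kg × 6.10 × 10^6 m/s)
λ = 6.50 × 10^-14 m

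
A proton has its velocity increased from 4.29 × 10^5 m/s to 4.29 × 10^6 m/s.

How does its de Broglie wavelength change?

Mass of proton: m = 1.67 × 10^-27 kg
The wavelength decreases by a factor of 10.

Using λ = h/(mv):

Initial wavelength: λ₁ = h/(mv₁) = 9.25 × 10^-13 m
Final wavelength: λ₂ = h/(mv₂) = 9.25 × 10^-14 m

Since λ ∝ 1/v, when velocity increases by a factor of 10, the wavelength decreases by a factor of 10.

λ₂/λ₁ = v₁/v₂ = 1/10

The wavelength decreases by a factor of 10.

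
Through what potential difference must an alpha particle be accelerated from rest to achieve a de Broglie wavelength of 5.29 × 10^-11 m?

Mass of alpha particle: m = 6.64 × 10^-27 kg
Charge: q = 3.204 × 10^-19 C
3.69 × 10^-2 V

From λ = h/√(2mqV), we solve for V:

λ² = h²/(2mqV)
V = h²/(2mqλ²)
V = (6.626 × 10^-34 J·s)² / (2 × 6.64 × 10^-27 kg × 3.204 × 10^-19 C × (5.29 × 10^-11 m)²)
V = 3.69 × 10^-2 V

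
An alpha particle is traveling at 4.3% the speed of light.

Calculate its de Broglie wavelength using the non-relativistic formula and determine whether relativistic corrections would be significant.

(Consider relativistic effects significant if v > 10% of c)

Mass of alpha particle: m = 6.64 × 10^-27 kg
No, relativistic corrections are not needed.

Using the non-relativistic de Broglie formula λ = h/(mv):

v = 4.3% × c = 1.289 × 10^7 m/s

λ = h/(mv)
λ = (6.626 × 10^-34 J·s) / (6.64 × 10^-27 kg × 1.289 × 10^7 m/s)
λ = 7.74 × 10^-15 m

Since v = 4.3% of c < 10% of c, relativistic corrections are NOT significant and this non-relativistic result is a good approximation.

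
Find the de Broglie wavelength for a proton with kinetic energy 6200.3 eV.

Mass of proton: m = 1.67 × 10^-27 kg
3.64 × 10^-13 m

Using λ = h/√(2mKE):

First convert KE to Joules: KE = 6200.3 eV = 9.934 × 10^-16 J

λ = h/√(2mKE)
λ = (6.626 × 10^-34 J·s) / √(2 × 1.67 × 10^-27 kg × 9.934 × 10^-16 J)
λ = 3.64 × 10^-13 m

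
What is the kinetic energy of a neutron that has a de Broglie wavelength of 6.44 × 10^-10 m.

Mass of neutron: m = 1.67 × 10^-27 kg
3.17 × 10^-22 J (or 1.98 × 10^-3 eV)

From λ = h/√(2mKE), we solve for KE:

λ² = h²/(2mKE)
KE = h²/(2mλ²)
KE = (6.626 × 10^-34 J·s)² / (2 × 1.67 × 10^-27 kg × (6.44 × 10^-10 m)²)
KE = 3.17 × 10^-22 J
KE = 1.98 × 10^-3 eV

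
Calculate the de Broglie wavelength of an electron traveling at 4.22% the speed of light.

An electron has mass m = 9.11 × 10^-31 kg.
5.75 × 10^-11 m

Using the de Broglie relation λ = h/(mv):

v = 4.22% × c = 1.265 × 10^7 m/s

λ = h/(mv)
λ = (6.626 × 10^-34 J·s) / (9.11 × 10^-31 kg × 1.265 × 10^7 m/s)
λ = 5.75 × 10^-11 m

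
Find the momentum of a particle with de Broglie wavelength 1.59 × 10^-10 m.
4.17 × 10^-24 kg·m/s

From the de Broglie relation λ = h/p, we solve for p:

p = h/λ
p = (6.626 × 10^-34 J·s) / (1.59 × 10^-10 m)
p = 4.17 × 10^-24 kg·m/s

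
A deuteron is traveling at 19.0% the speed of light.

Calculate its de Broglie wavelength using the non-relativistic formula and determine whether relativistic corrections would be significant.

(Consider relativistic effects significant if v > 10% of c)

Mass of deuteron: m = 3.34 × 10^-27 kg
Yes, relativistic corrections are needed.

Using the non-relativistic de Broglie formula λ = h/(mv):

v = 19.0% × c = 5.696 × 10^7 m/s

λ = h/(mv)
λ = (6.626 × 10^-34 J·s) / (3.34 × 10^-27 kg × 5.696 × 10^7 m/s)
λ = 3.48 × 10^-15 m

Since v = 19.0% of c > 10% of c, relativistic corrections ARE significant and the actual wavelength would differ from this non-relativistic estimate.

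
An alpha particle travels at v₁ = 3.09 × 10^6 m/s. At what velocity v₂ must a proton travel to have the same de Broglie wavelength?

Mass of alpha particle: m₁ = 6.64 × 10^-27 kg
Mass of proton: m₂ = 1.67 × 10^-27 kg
v₂ = 1.23 × 10^7 m/s

For equal de Broglie wavelengths: λ₁ = λ₂

h/(m₁v₁) = h/(m₂v₂)
m₁v₁ = m₂v₂
v₂ = v₁ · (m₁/m₂)

v₂ = 3.09 × 10^6 m/s × (6.64 × 10^-27 kg / 1.67 × 10^-27 kg)
v₂ = 1.23 × 10^7 m/s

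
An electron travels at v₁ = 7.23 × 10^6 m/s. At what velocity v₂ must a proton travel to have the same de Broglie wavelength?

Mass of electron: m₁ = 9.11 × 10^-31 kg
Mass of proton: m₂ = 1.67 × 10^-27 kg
v₂ = 3.94 × 10^3 m/s

For equal de Broglie wavelengths: λ₁ = λ₂

h/(m₁v₁) = h/(m₂v₂)
m₁v₁ = m₂v₂
v₂ = v₁ · (m₁/m₂)

v₂ = 7.23 × 10^6 m/s × (9.11 × 10^-31 kg / 1.67 × 10^-27 kg)
v₂ = 3.94 × 10^3 m/s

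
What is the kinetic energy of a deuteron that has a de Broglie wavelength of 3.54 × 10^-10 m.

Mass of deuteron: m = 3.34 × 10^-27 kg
5.24 × 10^-22 J (or 3.27 × 10^-3 eV)

From λ = h/√(2mKE), we solve for KE:

λ² = h²/(2mKE)
KE = h²/(2mλ²)
KE = (6.626 × 10^-34 J·s)² / (2 × 3.34 × 10^-27 kg × (3.54 × 10^-10 m)²)
KE = 5.24 × 10^-22 J
KE = 3.27 × 10^-3 eV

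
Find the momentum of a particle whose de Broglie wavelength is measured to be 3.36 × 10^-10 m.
1.97 × 10^-24 kg·m/s

From the de Broglie relation λ = h/p, we solve for p:

p = h/λ
p = (6.626 × 10^-34 J·s) / (3.36 × 10^-10 m)
p = 1.97 × 10^-24 kg·m/s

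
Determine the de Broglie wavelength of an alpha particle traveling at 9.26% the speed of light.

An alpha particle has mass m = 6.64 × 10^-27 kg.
3.59 × 10^-15 m

Using the de Broglie relation λ = h/(mv):

v = 9.26% × c = 2.776 × 10^7 m/s

λ = h/(mv)
λ = (6.626 × 10^-34 J·s) / (6.64 × 10^-27 kg × 2.776 × 10^7 m/s)
λ = 3.59 × 10^-15 m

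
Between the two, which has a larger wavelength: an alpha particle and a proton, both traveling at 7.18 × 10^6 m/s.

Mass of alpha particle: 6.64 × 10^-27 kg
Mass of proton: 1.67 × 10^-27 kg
The proton has the longer wavelength.

Using λ = h/(mv), since both particles have the same velocity, the wavelength depends only on mass.

For alpha particle: λ₁ = h/(m₁v) = 1.39 × 10^-14 m
For proton: λ₂ = h/(m₂v) = 5.53 × 10^-14 m

Since λ ∝ 1/m at constant velocity, the lighter particle has the longer wavelength.

The proton has the longer de Broglie wavelength.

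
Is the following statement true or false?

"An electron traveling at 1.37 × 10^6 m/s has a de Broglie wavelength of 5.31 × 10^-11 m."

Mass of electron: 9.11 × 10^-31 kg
False

The claim is incorrect.

Using λ = h/(mv):
λ = (6.626 × 10^-34 J·s) / (9.11 × 10^-31 kg × 1.37 × 10^6 m/s)
λ = 5.31 × 10^-10 m

The actual wavelength differs from the claimed 5.31 × 10^-11 m.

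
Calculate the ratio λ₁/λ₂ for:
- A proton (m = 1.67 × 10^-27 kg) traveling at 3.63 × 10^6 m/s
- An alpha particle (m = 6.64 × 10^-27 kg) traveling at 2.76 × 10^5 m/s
λ₁/λ₂ = 0.302

Using λ = h/(mv):

λ₁ = h/(m₁v₁) = 1.09 × 10^-13 m
λ₂ = h/(m₂v₂) = 3.62 × 10^-13 m

Ratio λ₁/λ₂ = (m₂v₂)/(m₁v₁)
         = (6.64 × 10^-27 kg × 2.76 × 10^5 m/s) / (1.67 × 10^-27 kg × 3.63 × 10^6 m/s)
         = 0.302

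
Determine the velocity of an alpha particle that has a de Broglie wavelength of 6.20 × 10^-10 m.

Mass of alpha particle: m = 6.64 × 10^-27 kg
1.61 × 10^2 m/s

From the de Broglie relation λ = h/(mv), we solve for v:

v = h/(mλ)
v = (6.626 × 10^-34 J·s) / (6.64 × 10^-27 kg × 6.20 × 10^-10 m)
v = 1.61 × 10^2 m/s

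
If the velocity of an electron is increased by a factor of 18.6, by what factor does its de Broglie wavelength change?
The wavelength decreases by a factor of 18.6.

From λ = h/(mv), the wavelength is inversely proportional to velocity:

λ ∝ 1/v

If v → 18.6v, then λ → λ/18.6

When velocity is increased by a factor of 18.6, the wavelength decreases by a factor of 18.6.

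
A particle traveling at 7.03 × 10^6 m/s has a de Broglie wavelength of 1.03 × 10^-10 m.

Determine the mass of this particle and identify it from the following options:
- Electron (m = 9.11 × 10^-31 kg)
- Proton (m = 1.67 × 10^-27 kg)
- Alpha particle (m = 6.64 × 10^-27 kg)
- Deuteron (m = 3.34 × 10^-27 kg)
The particle is an electron.

From λ = h/(mv), solve for mass:

m = h/(λv)
m = (6.626 × 10^-34 J·s) / (1.03 × 10^-10 m × 7.03 × 10^6 m/s)
m = 9.15 × 10^-31 kg

Comparing with the listed masses, this is closest to an electron.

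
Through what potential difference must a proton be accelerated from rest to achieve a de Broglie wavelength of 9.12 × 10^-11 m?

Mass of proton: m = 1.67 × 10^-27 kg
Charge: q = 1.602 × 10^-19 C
9.87 × 10^-2 V

From λ = h/√(2mqV), we solve for V:

λ² = h²/(2mqV)
V = h²/(2mqλ²)
V = (6.626 × 10^-34 J·s)² / (2 × 1.67 × 10^-27 kg × 1.602 × 10^-19 C × (9.12 × 10^-11 m)²)
V = 9.87 × 10^-2 V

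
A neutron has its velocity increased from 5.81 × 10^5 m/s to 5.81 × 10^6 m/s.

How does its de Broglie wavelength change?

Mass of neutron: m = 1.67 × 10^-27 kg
The wavelength decreases by a factor of 10.

Using λ = h/(mv):

Initial wavelength: λ₁ = h/(mv₁) = 6.83 × 10^-13 m
Final wavelength: λ₂ = h/(mv₂) = 6.83 × 10^-14 m

Since λ ∝ 1/v, when velocity increases by a factor of 10, the wavelength decreases by a factor of 10.

λ₂/λ₁ = v₁/v₂ = 1/10

The wavelength decreases by a factor of 10.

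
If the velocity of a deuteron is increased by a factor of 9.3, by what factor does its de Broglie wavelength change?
The wavelength decreases by a factor of 9.3.

From λ = h/(mv), the wavelength is inversely proportional to velocity:

λ ∝ 1/v

If v → 9.3v, then λ → λ/9.3

When velocity is increased by a factor of 9.3, the wavelength decreases by a factor of 9.3.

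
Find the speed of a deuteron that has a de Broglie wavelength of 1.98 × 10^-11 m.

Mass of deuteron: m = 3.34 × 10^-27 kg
1.00 × 10^4 m/s

From the de Broglie relation λ = h/(mv), we solve for v:

v = h/(mλ)
v = (6.626 × 10^-34 J·s) / (3.34 × 10^-27 kg × 1.98 × 10^-11 m)
v = 1.00 × 10^4 m/s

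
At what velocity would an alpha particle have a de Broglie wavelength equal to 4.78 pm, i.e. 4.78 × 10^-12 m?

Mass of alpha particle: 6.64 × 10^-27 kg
2.09 × 10^4 m/s

From λ = h/(mv), solve for v:

v = h/(mλ)
v = (6.626 × 10^-34 J·s) / (6.64 × 10^-27 kg × 4.78 × 10^-12 m)
v = 2.09 × 10^4 m/s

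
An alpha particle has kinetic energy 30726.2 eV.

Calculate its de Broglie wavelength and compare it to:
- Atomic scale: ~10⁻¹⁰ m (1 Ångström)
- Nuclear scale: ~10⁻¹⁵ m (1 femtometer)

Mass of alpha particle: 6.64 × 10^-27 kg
λ = 8.19 × 10^-14 m, which is between nuclear and atomic scales.

Using λ = h/√(2mKE):

KE = 30726.2 eV = 4.923 × 10^-15 J

λ = h/√(2mKE)
λ = (6.626 × 10^-34 J·s) / √(2 × 6.64 × 10^-27 kg × 4.923 × 10^-15 J)
λ = 8.19 × 10^-14 m

Comparison:
- Atomic scale (10⁻¹⁰ m): λ is 0.00082× this size
- Nuclear scale (10⁻¹⁵ m): λ is 82× this size

The wavelength is between nuclear and atomic scales.

This wavelength is appropriate for probing atomic structure but too large for nuclear physics experiments.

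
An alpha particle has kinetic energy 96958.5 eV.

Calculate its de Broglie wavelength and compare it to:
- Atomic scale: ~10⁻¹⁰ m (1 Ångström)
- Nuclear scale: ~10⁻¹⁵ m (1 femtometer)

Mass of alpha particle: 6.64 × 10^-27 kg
λ = 4.61 × 10^-14 m, which is between nuclear and atomic scales.

Using λ = h/√(2mKE):

KE = 96958.5 eV = 1.553 × 10^-14 J

λ = h/√(2mKE)
λ = (6.626 × 10^-34 J·s) / √(2 × 6.64 × 10^-27 kg × 1.553 × 10^-14 J)
λ = 4.61 × 10^-14 m

Comparison:
- Atomic scale (10⁻¹⁰ m): λ is 0.00046× this size
- Nuclear scale (10⁻¹⁵ m): λ is 46× this size

The wavelength is between nuclear and atomic scales.

This wavelength is appropriate for probing atomic structure but too large for nuclear physics experiments.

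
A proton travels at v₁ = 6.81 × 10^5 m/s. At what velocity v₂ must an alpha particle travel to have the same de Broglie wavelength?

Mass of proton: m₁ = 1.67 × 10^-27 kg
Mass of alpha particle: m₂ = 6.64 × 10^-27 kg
v₂ = 1.71 × 10^5 m/s

For equal de Broglie wavelengths: λ₁ = λ₂

h/(m₁v₁) = h/(m₂v₂)
m₁v₁ = m₂v₂
v₂ = v₁ · (m₁/m₂)

v₂ = 6.81 × 10^5 m/s × (1.67 × 10^-27 kg / 6.64 × 10^-27 kg)
v₂ = 1.71 × 10^5 m/s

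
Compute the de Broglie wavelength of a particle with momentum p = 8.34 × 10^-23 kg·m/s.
7.94 × 10^-12 m

Using the de Broglie relation λ = h/p:

λ = h/p
λ = (6.626 × 10^-34 J·s) / (8.34 × 10^-23 kg·m/s)
λ = 7.94 × 10^-12 m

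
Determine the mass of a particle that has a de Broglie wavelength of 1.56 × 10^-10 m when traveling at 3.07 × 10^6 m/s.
1.38 × 10^-30 kg

From the de Broglie relation λ = h/(mv), we solve for m:

m = h/(λv)
m = (6.626 × 10^-34 J·s) / (1.56 × 10^-10 m × 3.07 × 10^6 m/s)
m = 1.38 × 10^-30 kg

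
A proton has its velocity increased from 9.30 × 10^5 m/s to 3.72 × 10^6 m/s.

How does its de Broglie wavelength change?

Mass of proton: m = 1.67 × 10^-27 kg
The wavelength decreases by a factor of 4.

Using λ = h/(mv):

Initial wavelength: λ₁ = h/(mv₁) = 4.27 × 10^-13 m
Final wavelength: λ₂ = h/(mv₂) = 1.07 × 10^-13 m

Since λ ∝ 1/v, when velocity increases by a factor of 4, the wavelength decreases by a factor of 4.

λ₂/λ₁ = v₁/v₂ = 1/4

The wavelength decreases by a factor of 4.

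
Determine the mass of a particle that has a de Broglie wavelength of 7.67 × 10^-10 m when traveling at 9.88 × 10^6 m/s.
8.74 × 10^-32 kg

From the de Broglie relation λ = h/(mv), we solve for m:

m = h/(λv)
m = (6.626 × 10^-34 J·s) / (7.67 × 10^-10 m × 9.88 × 10^6 m/s)
m = 8.74 × 10^-32 kg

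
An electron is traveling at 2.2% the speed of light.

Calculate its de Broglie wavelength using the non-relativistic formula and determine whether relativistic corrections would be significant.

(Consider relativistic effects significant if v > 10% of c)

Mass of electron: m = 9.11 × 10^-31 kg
No, relativistic corrections are not needed.

Using the non-relativistic de Broglie formula λ = h/(mv):

v = 2.2% × c = 6.595 × 10^6 m/s

λ = h/(mv)
λ = (6.626 × 10^-34 J·s) / (9.11 × 10^-31 kg × 6.595 × 10^6 m/s)
λ = 1.10 × 10^-10 m

Since v = 2.2% of c < 10% of c, relativistic corrections are NOT significant and this non-relativistic result is a good approximation.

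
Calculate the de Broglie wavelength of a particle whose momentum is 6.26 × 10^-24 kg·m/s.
1.06 × 10^-10 m

Using the de Broglie relation λ = h/p:

λ = h/p
λ = (6.626 × 10^-34 J·s) / (6.26 × 10^-24 kg·m/s)
λ = 1.06 × 10^-10 m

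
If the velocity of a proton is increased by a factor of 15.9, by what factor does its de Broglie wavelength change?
The wavelength decreases by a factor of 15.9.

From λ = h/(mv), the wavelength is inversely proportional to velocity:

λ ∝ 1/v

If v → 15.9v, then λ → λ/15.9

When velocity is increased by a factor of 15.9, the wavelength decreases by a factor of 15.9.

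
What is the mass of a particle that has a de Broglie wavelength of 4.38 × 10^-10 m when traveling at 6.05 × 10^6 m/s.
2.50 × 10^-31 kg

From the de Broglie relation λ = h/(mv), we solve for m:

m = h/(λv)
m = (6.626 × 10^-34 J·s) / (4.38 × 10^-10 m × 6.05 × 10^6 m/s)
m = 2.50 × 10^-31 kg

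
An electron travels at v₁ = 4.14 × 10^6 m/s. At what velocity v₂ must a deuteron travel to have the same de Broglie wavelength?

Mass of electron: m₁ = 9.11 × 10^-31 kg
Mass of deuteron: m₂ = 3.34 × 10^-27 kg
v₂ = 1.13 × 10^3 m/s

For equal de Broglie wavelengths: λ₁ = λ₂

h/(m₁v₁) = h/(m₂v₂)
m₁v₁ = m₂v₂
v₂ = v₁ · (m₁/m₂)

v₂ = 4.14 × 10^6 m/s × (9.11 × 10^-31 kg / 3.34 × 10^-27 kg)
v₂ = 1.13 × 10^3 m/s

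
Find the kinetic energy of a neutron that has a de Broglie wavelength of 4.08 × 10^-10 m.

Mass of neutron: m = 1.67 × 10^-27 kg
7.90 × 10^-22 J (or 4.93 × 10^-3 eV)

From λ = h/√(2mKE), we solve for KE:

λ² = h²/(2mKE)
KE = h²/(2mλ²)
KE = (6.626 × 10^-34 J·s)² / (2 × 1.67 × 10^-27 kg × (4.08 × 10^-10 m)²)
KE = 7.90 × 10^-22 J
KE = 4.93 × 10^-3 eV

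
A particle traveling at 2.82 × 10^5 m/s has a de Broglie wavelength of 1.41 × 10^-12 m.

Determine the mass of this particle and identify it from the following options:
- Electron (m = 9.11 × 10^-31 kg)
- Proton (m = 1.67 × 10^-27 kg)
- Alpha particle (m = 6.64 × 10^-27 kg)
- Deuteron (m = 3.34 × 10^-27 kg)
The particle is a proton.

From λ = h/(mv), solve for mass:

m = h/(λv)
m = (6.626 × 10^-34 J·s) / (1.41 × 10^-12 m × 2.82 × 10^5 m/s)
m = 1.67 × 10^-27 kg

Comparing with the listed masses, this is closest to a proton.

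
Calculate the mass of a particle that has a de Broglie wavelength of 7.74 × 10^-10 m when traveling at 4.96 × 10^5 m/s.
1.73 × 10^-30 kg

From the de Broglie relation λ = h/(mv), we solve for m:

m = h/(λv)
m = (6.626 × 10^-34 J·s) / (7.74 × 10^-10 m × 4.96 × 10^5 m/s)
m = 1.73 × 10^-30 kg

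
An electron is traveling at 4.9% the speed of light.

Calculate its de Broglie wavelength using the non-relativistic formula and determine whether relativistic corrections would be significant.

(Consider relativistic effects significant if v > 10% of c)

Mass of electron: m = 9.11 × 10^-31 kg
No, relativistic corrections are not needed.

Using the non-relativistic de Broglie formula λ = h/(mv):

v = 4.9% × c = 1.469 × 10^7 m/s

λ = h/(mv)
λ = (6.626 × 10^-34 J·s) / (9.11 × 10^-31 kg × 1.469 × 10^7 m/s)
λ = 4.95 × 10^-11 m

Since v = 4.9% of c < 10% of c, relativistic corrections are NOT significant and this non-relativistic result is a good approximation.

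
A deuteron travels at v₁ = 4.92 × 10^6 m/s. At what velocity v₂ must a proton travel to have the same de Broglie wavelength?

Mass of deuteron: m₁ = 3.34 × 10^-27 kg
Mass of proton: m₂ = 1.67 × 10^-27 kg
v₂ = 9.84 × 10^6 m/s

For equal de Broglie wavelengths: λ₁ = λ₂

h/(m₁v₁) = h/(m₂v₂)
m₁v₁ = m₂v₂
v₂ = v₁ · (m₁/m₂)

v₂ = 4.92 × 10^6 m/s × (3.34 × 10^-27 kg / 1.67 × 10^-27 kg)
v₂ = 9.84 × 10^6 m/s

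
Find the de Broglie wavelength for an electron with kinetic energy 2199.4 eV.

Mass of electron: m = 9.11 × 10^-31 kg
2.61 × 10^-11 m

Using λ = h/√(2mKE):

First convert KE to Joules: KE = 2199.4 eV = 3.524 × 10^-16 J

λ = h/√(2mKE)
λ = (6.626 × 10^-34 J·s) / √(2 × 9.11 × 10^-31 kg × 3.524 × 10^-16 J)
λ = 2.61 × 10^-11 m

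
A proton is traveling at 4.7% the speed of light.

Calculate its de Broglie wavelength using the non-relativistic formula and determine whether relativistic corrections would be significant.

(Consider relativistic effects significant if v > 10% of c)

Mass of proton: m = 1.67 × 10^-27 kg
No, relativistic corrections are not needed.

Using the non-relativistic de Broglie formula λ = h/(mv):

v = 4.7% × c = 1.409 × 10^7 m/s

λ = h/(mv)
λ = (6.626 × 10^-34 J·s) / (1.67 × 10^-27 kg × 1.409 × 10^7 m/s)
λ = 2.82 × 10^-14 m

Since v = 4.7% of c < 10% of c, relativistic corrections are NOT significant and this non-relativistic result is a good approximation.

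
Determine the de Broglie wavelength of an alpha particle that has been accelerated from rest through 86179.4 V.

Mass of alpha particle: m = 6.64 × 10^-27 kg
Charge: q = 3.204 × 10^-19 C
3.46 × 10^-14 m

When a particle is accelerated through voltage V, it gains kinetic energy KE = qV.

The de Broglie wavelength is then λ = h/√(2mqV):

λ = h/√(2mqV)
λ = (6.626 × 10^-34 J·s) / √(2 × 6.64 × 10^-27 kg × 3.204 × 10^-19 C × 86179.4 V)
λ = 3.46 × 10^-14 m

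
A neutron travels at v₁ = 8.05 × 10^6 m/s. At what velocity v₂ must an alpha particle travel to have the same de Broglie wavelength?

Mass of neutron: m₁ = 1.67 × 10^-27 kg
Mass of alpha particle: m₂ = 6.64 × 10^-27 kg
v₂ = 2.02 × 10^6 m/s

For equal de Broglie wavelengths: λ₁ = λ₂

h/(m₁v₁) = h/(m₂v₂)
m₁v₁ = m₂v₂
v₂ = v₁ · (m₁/m₂)

v₂ = 8.05 × 10^6 m/s × (1.67 × 10^-27 kg / 6.64 × 10^-27 kg)
v₂ = 2.02 × 10^6 m/s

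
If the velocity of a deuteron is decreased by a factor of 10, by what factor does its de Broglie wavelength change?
The wavelength increases by a factor of 10.

From λ = h/(mv), the wavelength is inversely proportional to velocity:

λ ∝ 1/v

If v → v/10, then λ → 10λ

When velocity is decreased by a factor of 10, the wavelength increases by a factor of 10.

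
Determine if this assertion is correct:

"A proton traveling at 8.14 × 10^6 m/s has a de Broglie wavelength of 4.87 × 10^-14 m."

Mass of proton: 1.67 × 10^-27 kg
True

The claim is correct.

Using λ = h/(mv):
λ = (6.626 × 10^-34 J·s) / (1.67 × 10^-27 kg × 8.14 × 10^6 m/s)
λ = 4.87 × 10^-14 m

This matches the claimed value.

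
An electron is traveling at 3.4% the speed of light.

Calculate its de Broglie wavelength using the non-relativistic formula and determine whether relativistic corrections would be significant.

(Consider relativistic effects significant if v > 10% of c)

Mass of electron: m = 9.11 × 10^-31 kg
No, relativistic corrections are not needed.

Using the non-relativistic de Broglie formula λ = h/(mv):

v = 3.4% × c = 1.019 × 10^7 m/s

λ = h/(mv)
λ = (6.626 × 10^-34 J·s) / (9.11 × 10^-31 kg × 1.019 × 10^7 m/s)
λ = 7.14 × 10^-11 m

Since v = 3.4% of c < 10% of c, relativistic corrections are NOT significant and this non-relativistic result is a good approximation.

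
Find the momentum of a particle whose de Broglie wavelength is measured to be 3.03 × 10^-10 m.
2.19 × 10^-24 kg·m/s

From the de Broglie relation λ = h/p, we solve for p:

p = h/λ
p = (6.626 × 10^-34 J·s) / (3.03 × 10^-10 m)
p = 2.19 × 10^-24 kg·m/s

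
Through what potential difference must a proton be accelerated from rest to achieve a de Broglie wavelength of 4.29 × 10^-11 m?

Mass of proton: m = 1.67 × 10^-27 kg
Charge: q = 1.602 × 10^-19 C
4.46 × 10^-1 V

From λ = h/√(2mqV), we solve for V:

λ² = h²/(2mqV)
V = h²/(2mqλ²)
V = (6.626 × 10^-34 J·s)² / (2 × 1.67 × 10^-27 kg × 1.602 × 10^-19 C × (4.29 × 10^-11 m)²)
V = 4.46 × 10^-1 V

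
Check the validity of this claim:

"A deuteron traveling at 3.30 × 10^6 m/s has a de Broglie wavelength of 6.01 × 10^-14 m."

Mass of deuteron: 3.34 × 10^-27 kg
True

The claim is correct.

Using λ = h/(mv):
λ = (6.626 × 10^-34 J·s) / (3.34 × 10^-27 kg × 3.30 × 10^6 m/s)
λ = 6.01 × 10^-14 m

This matches the claimed value.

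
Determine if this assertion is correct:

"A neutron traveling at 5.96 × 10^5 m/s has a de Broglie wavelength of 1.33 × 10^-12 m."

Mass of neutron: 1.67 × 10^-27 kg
False

The claim is incorrect.

Using λ = h/(mv):
λ = (6.626 × 10^-34 J·s) / (1.67 × 10^-27 kg × 5.96 × 10^5 m/s)
λ = 6.66 × 10^-13 m

The actual wavelength differs from the claimed 1.33 × 10^-12 m.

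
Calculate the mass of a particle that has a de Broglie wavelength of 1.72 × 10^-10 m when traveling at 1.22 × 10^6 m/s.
3.16 × 10^-30 kg

From the de Broglie relation λ = h/(mv), we solve for m:

m = h/(λv)
m = (6.626 × 10^-34 J·s) / (1.72 × 10^-10 m × 1.22 × 10^6 m/s)
m = 3.16 × 10^-30 kg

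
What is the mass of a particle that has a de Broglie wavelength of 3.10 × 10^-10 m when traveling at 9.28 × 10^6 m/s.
2.30 × 10^-31 kg

From the de Broglie relation λ = h/(mv), we solve for m:

m = h/(λv)
m = (6.626 × 10^-34 J·s) / (3.10 × 10^-10 m × 9.28 × 10^6 m/s)
m = 2.30 × 10^-31 kg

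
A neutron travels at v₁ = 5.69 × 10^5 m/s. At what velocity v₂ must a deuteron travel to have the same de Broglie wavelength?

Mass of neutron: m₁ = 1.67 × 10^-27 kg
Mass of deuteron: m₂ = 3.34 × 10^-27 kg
v₂ = 2.84 × 10^5 m/s

For equal de Broglie wavelengths: λ₁ = λ₂

h/(m₁v₁) = h/(m₂v₂)
m₁v₁ = m₂v₂
v₂ = v₁ · (m₁/m₂)

v₂ = 5.69 × 10^5 m/s × (1.67 × 10^-27 kg / 3.34 × 10^-27 kg)
v₂ = 2.84 × 10^5 m/s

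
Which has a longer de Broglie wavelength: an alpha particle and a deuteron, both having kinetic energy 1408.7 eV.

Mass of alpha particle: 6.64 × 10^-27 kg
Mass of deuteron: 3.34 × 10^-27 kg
The deuteron has the longer wavelength.

Using λ = h/√(2mKE):

For alpha particle: λ₁ = h/√(2m₁KE) = 3.83 × 10^-13 m
For deuteron: λ₂ = h/√(2m₂KE) = 5.40 × 10^-13 m

Since λ ∝ 1/√m at constant kinetic energy, the lighter particle has the longer wavelength.

The deuteron has the longer de Broglie wavelength.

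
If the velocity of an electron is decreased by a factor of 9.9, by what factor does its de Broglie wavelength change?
The wavelength increases by a factor of 9.9.

From λ = h/(mv), the wavelength is inversely proportional to velocity:

λ ∝ 1/v

If v → v/9.9, then λ → 9.9λ

When velocity is decreased by a factor of 9.9, the wavelength increases by a factor of 9.9.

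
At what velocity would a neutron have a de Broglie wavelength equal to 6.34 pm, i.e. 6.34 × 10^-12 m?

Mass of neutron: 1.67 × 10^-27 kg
6.26 × 10^4 m/s

From λ = h/(mv), solve for v:

v = h/(mλ)
v = (6.626 × 10^-34 J·s) / (1.67 × 10^-27 kg × 6.34 × 10^-12 m)
v = 6.26 × 10^4 m/s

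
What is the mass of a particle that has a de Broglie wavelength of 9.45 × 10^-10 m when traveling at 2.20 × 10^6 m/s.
3.19 × 10^-31 kg

From the de Broglie relation λ = h/(mv), we solve for m:

m = h/(λv)
m = (6.626 × 10^-34 J·s) / (9.45 × 10^-10 m × 2.20 × 10^6 m/s)
m = 3.19 × 10^-31 kg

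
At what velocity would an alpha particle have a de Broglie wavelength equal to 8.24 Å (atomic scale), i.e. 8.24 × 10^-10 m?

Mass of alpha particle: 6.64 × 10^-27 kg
1.21 × 10^2 m/s

From λ = h/(mv), solve for v:

v = h/(mλ)
v = (6.626 × 10^-34 J·s) / (6.64 × 10^-27 kg × 8.24 × 10^-10 m)
v = 1.21 × 10^2 m/s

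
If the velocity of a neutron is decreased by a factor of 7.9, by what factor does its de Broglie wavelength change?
The wavelength increases by a factor of 7.9.

From λ = h/(mv), the wavelength is inversely proportional to velocity:

λ ∝ 1/v

If v → v/7.9, then λ → 7.9λ

When velocity is decreased by a factor of 7.9, the wavelength increases by a factor of 7.9.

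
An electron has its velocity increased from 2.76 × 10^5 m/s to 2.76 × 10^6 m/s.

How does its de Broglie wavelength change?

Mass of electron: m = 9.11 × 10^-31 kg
The wavelength decreases by a factor of 10.

Using λ = h/(mv):

Initial wavelength: λ₁ = h/(mv₁) = 2.64 × 10^-9 m
Final wavelength: λ₂ = h/(mv₂) = 2.64 × 10^-10 m

Since λ ∝ 1/v, when velocity increases by a factor of 10, the wavelength decreases by a factor of 10.

λ₂/λ₁ = v₁/v₂ = 1/10

The wavelength decreases by a factor of 10.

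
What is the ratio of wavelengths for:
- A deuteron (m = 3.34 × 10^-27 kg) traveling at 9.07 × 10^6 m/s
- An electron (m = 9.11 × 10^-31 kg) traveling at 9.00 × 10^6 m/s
λ₁/λ₂ = 2.71 × 10^-4

Using λ = h/(mv):

λ₁ = h/(m₁v₁) = 2.19 × 10^-14 m
λ₂ = h/(m₂v₂) = 8.08 × 10^-11 m

Ratio λ₁/λ₂ = (m₂v₂)/(m₁v₁)
         = (9.11 × 10^-31 kg × 9.00 × 10^6 m/s) / (3.34 × 10^-27 kg × 9.07 × 10^6 m/s)
         = 2.71 × 10^-4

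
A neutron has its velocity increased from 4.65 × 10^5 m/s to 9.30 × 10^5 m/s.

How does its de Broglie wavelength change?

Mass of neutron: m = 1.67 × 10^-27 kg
The wavelength decreases by a factor of 2.

Using λ = h/(mv):

Initial wavelength: λ₁ = h/(mv₁) = 8.53 × 10^-13 m
Final wavelength: λ₂ = h/(mv₂) = 4.27 × 10^-13 m

Since λ ∝ 1/v, when velocity increases by a factor of 2, the wavelength decreases by a factor of 2.

λ₂/λ₁ = v₁/v₂ = 1/2

The wavelength decreases by a factor of 2.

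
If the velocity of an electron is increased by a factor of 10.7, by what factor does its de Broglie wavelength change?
The wavelength decreases by a factor of 10.7.

From λ = h/(mv), the wavelength is inversely proportional to velocity:

λ ∝ 1/v

If v → 10.7v, then λ → λ/10.7

When velocity is increased by a factor of 10.7, the wavelength decreases by a factor of 10.7.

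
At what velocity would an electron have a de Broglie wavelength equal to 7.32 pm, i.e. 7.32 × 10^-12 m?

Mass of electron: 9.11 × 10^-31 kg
9.94 × 10^7 m/s

From λ = h/(mv), solve for v:

v = h/(mλ)
v = (6.626 × 10^-34 J·s) / (9.11 × 10^-31 kg × 7.32 × 10^-12 m)
v = 9.94 × 10^7 m/s

Note: This velocity is 33.1% of the speed of light, so relativistic corrections would be needed for a more accurate calculation.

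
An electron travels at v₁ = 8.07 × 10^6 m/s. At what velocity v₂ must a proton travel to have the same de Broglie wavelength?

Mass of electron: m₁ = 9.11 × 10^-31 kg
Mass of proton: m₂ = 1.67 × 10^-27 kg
v₂ = 4.40 × 10^3 m/s

For equal de Broglie wavelengths: λ₁ = λ₂

h/(m₁v₁) = h/(m₂v₂)
m₁v₁ = m₂v₂
v₂ = v₁ · (m₁/m₂)

v₂ = 8.07 × 10^6 m/s × (9.11 × 10^-31 kg / 1.67 × 10^-27 kg)
v₂ = 4.40 × 10^3 m/s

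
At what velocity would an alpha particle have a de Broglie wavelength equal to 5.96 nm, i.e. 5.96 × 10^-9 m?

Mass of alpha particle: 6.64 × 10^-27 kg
1.67 × 10^1 m/s

From λ = h/(mv), solve for v:

v = h/(mλ)
v = (6.626 × 10^-34 J·s) / (6.64 × 10^-27 kg × 5.96 × 10^-9 m)
v = 1.67 × 10^1 m/s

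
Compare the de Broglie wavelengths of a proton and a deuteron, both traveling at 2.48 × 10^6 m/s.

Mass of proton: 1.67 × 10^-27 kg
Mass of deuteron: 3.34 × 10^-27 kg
The proton has the longer wavelength.

Using λ = h/(mv), since both particles have the same velocity, the wavelength depends only on mass.

For proton: λ₁ = h/(m₁v) = 1.60 × 10^-13 m
For deuteron: λ₂ = h/(m₂v) = 8.00 × 10^-14 m

Since λ ∝ 1/m at constant velocity, the lighter particle has the longer wavelength.

The proton has the longer de Broglie wavelength.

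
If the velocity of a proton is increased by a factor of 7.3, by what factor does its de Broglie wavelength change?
The wavelength decreases by a factor of 7.3.

From λ = h/(mv), the wavelength is inversely proportional to velocity:

λ ∝ 1/v

If v → 7.3v, then λ → λ/7.3

When velocity is increased by a factor of 7.3, the wavelength decreases by a factor of 7.3.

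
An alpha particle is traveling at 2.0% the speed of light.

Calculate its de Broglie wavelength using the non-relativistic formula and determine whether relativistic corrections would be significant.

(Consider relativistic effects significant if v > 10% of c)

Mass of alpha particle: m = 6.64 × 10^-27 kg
No, relativistic corrections are not needed.

Using the non-relativistic de Broglie formula λ = h/(mv):

v = 2.0% × c = 5.996 × 10^6 m/s

λ = h/(mv)
λ = (6.626 × 10^-34 J·s) / (6.64 × 10^-27 kg × 5.996 × 10^6 m/s)
λ = 1.66 × 10^-14 m

Since v = 2.0% of c < 10% of c, relativistic corrections are NOT significant and this non-relativistic result is a good approximation.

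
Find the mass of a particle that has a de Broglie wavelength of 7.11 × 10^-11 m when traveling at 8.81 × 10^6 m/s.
1.06 × 10^-30 kg

From the de Broglie relation λ = h/(mv), we solve for m:

m = h/(λv)
m = (6.626 × 10^-34 J·s) / (7.11 × 10^-11 m × 8.81 × 10^6 m/s)
m = 1.06 × 10^-30 kg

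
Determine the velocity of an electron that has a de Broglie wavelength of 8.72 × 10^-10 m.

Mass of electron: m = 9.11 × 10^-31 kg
8.34 × 10^5 m/s

From the de Broglie relation λ = h/(mv), we solve for v:

v = h/(mλ)
v = (6.626 × 10^-34 J·s) / (9.11 × 10^-31 kg × 8.72 × 10^-10 m)
v = 8.34 × 10^5 m/s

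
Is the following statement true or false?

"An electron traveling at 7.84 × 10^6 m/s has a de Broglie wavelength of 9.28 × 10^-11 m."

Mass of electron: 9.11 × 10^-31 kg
True

The claim is correct.

Using λ = h/(mv):
λ = (6.626 × 10^-34 J·s) / (9.11 × 10^-31 kg × 7.84 × 10^6 m/s)
λ = 9.28 × 10^-11 m

This matches the claimed value.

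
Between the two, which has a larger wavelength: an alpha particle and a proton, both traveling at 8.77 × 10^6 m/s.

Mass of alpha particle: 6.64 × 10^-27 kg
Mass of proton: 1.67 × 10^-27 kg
The proton has the longer wavelength.

Using λ = h/(mv), since both particles have the same velocity, the wavelength depends only on mass.

For alpha particle: λ₁ = h/(m₁v) = 1.14 × 10^-14 m
For proton: λ₂ = h/(m₂v) = 4.52 × 10^-14 m

Since λ ∝ 1/m at constant velocity, the lighter particle has the longer wavelength.

The proton has the longer de Broglie wavelength.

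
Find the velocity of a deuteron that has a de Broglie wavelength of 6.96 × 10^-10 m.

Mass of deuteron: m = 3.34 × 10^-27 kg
2.85 × 10^2 m/s

From the de Broglie relation λ = h/(mv), we solve for v:

v = h/(mλ)
v = (6.626 × 10^-34 J·s) / (3.34 × 10^-27 kg × 6.96 × 10^-10 m)
v = 2.85 × 10^2 m/s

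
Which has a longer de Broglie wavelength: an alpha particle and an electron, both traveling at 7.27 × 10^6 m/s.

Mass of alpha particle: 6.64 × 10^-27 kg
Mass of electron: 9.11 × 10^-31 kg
The electron has the longer wavelength.

Using λ = h/(mv), since both particles have the same velocity, the wavelength depends only on mass.

For alpha particle: λ₁ = h/(m₁v) = 1.37 × 10^-14 m
For electron: λ₂ = h/(m₂v) = 1.00 × 10^-10 m

Since λ ∝ 1/m at constant velocity, the lighter particle has the longer wavelength.

The electron has the longer de Broglie wavelength.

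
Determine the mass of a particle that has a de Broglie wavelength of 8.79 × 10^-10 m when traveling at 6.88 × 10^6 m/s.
1.10 × 10^-31 kg

From the de Broglie relation λ = h/(mv), we solve for m:

m = h/(λv)
m = (6.626 × 10^-34 J·s) / (8.79 × 10^-10 m × 6.88 × 10^6 m/s)
m = 1.10 × 10^-31 kg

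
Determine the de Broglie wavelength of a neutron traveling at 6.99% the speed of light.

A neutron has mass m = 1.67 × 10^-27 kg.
1.89 × 10^-14 m

Using the de Broglie relation λ = h/(mv):

v = 6.99% × c = 2.096 × 10^7 m/s

λ = h/(mv)
λ = (6.626 × 10^-34 J·s) / (1.67 × 10^-27 kg × 2.096 × 10^7 m/s)
λ = 1.89 × 10^-14 m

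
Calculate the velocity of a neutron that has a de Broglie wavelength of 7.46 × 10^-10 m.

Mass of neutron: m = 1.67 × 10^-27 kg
5.32 × 10^2 m/s

From the de Broglie relation λ = h/(mv), we solve for v:

v = h/(mλ)
v = (6.626 × 10^-34 J·s) / (1.67 × 10^-27 kg × 7.46 × 10^-10 m)
v = 5.32 × 10^2 m/s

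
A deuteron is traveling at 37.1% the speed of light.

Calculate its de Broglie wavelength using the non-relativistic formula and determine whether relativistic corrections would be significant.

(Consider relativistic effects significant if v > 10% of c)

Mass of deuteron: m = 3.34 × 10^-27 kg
Yes, relativistic corrections are needed.

Using the non-relativistic de Broglie formula λ = h/(mv):

v = 37.1% × c = 1.112 × 10^8 m/s

λ = h/(mv)
λ = (6.626 × 10^-34 J·s) / (3.34 × 10^-27 kg × 1.112 × 10^8 m/s)
λ = 1.78 × 10^-15 m

Since v = 37.1% of c > 10% of c, relativistic corrections ARE significant and the actual wavelength would differ from this non-relativistic estimate.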